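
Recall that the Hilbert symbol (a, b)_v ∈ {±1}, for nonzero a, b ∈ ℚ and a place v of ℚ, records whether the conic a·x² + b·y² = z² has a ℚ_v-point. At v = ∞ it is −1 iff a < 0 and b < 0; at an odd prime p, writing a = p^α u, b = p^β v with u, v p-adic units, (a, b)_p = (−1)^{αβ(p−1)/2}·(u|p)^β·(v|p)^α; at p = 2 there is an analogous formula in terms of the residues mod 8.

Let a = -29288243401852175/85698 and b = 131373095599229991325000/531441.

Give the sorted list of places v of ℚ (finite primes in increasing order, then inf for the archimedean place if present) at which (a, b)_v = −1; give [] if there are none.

[41, 47]

(a, b) ≡ (-94, 366130) mod (ℚ^×)²; places V = {2, 3, 5, 7, 13, 17, 19, 23, 29, 41, 47, ∞}.
(a,b)_19: α=2, u≡17; β=3, v≡5 (mod 19); (17|19)=+1, (5|19)=+1; sign (−1)^0·+1^3·+1^2 = +1.
(a,b)_17: α=2, u≡8; β=0, v≡13 (mod 17); (8|17)=+1, (13|17)=+1; sign (−1)^0·+1^0·+1^2 = +1.
(a,b)_3: α=-4, u≡2; β=-12, v≡1 (mod 3); (2|3)=-1, (1|3)=+1; sign (−1)^0·-1^-12·+1^-4 = +1.
(a,b)_∞: sgn(-94)=−, sgn(366130)=+, so +1.
(a,b)_13: α=2, u≡4; β=6, v≡11 (mod 13); (4|13)=+1, (11|13)=-1; sign (−1)^0·+1^6·-1^2 = +1.
(a,b)_29: α=2, u≡6; β=0, v≡23 (mod 29); (6|29)=+1, (23|29)=+1; sign (−1)^0·+1^0·+1^2 = +1.
(a,b)_23: α=-2, u≡21; β=0, v≡1 (mod 23); (21|23)=-1, (1|23)=+1; sign (−1)^0·-1^0·+1^-2 = +1.
(a,b)_7: α=0, u≡2; β=2, v≡1 (mod 7); (2|7)=+1, (1|7)=+1; sign (−1)^0·+1^2·+1^0 = +1.
(a,b)_41: α=2, u≡12; β=3, v≡40 (mod 41); (12|41)=-1, (40|41)=+1; sign (−1)^0·-1^3·+1^2 = -1.
(a,b)_47: α=1, u≡46; β=1, v≡20 (mod 47); (46|47)=-1, (20|47)=-1; sign (−1)^1·-1^1·-1^1 = -1.
(a,b)_2: α=-1, β=3; u≡1, v≡1 (mod 8); ε(u)ε(v)=0·0, αω(v)=-1·0, βω(u)=3·0; sum ≡ 0  ⇒  +1.
(a,b)_5: α=2, u≡1; β=5, v≡4 (mod 5); (1|5)=+1, (4|5)=+1; sign (−1)^0·+1^5·+1^2 = +1.
|Ram(-94, 366130)| = 2, even; anisotropic at {41, 47}.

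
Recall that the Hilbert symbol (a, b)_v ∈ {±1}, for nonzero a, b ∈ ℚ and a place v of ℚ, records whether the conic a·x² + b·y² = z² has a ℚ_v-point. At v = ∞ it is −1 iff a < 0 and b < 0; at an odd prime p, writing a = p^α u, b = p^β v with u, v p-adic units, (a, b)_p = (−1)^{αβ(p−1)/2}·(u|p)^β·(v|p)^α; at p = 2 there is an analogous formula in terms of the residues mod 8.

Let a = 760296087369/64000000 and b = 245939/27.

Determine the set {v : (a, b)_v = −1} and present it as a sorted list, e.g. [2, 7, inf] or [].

(a, b) ≡ (262769, 2553) mod (ℚ^×)²; places V = {2, 3, 5, 7, 13, 17, 23, 29, 37, 41, ∞}.
(a,b)_17: α=1, u≡15; β=2, v≡12 (mod 17); (15|17)=+1, (12|17)=-1; sign (−1)^0·+1^2·-1^1 = -1.
(a,b)_37: α=0, u≡19; β=1, v≡5 (mod 37); (19|37)=-1, (5|37)=-1; sign (−1)^0·-1^1·-1^0 = -1.
(a,b)_2: α=-12, β=0; u≡1, v≡1 (mod 8); ε(u)ε(v)=0·0, αω(v)=-12·0, βω(u)=0·0; sum ≡ 0  ⇒  +1.
(a,b)_3: α=10, u≡2; β=-3, v≡2 (mod 3); (2|3)=-1, (2|3)=-1; sign (−1)^0·-1^-3·-1^10 = -1.
(a,b)_41: α=1, u≡3; β=0, v≡19 (mod 41); (3|41)=-1, (19|41)=-1; sign (−1)^0·-1^0·-1^1 = -1.
(a,b)_13: α=1, u≡8; β=0, v≡5 (mod 13); (8|13)=-1, (5|13)=-1; sign (−1)^0·-1^0·-1^1 = -1.
(a,b)_5: α=-6, u≡4; β=0, v≡2 (mod 5); (4|5)=+1, (2|5)=-1; sign (−1)^0·+1^0·-1^-6 = +1.
(a,b)_7: α=2, u≡5; β=0, v≡6 (mod 7); (5|7)=-1, (6|7)=-1; sign (−1)^0·-1^0·-1^2 = +1.
(a,b)_∞: sgn(262769)=+, sgn(2553)=+, so +1.
(a,b)_29: α=1, u≡16; β=0, v≡5 (mod 29); (16|29)=+1, (5|29)=+1; sign (−1)^0·+1^0·+1^1 = +1.
(a,b)_23: α=0, u≡14; β=1, v≡11 (mod 23); (14|23)=-1, (11|23)=-1; sign (−1)^0·-1^1·-1^0 = -1.
Ram(262769, 2553) = {3, 13, 17, 23, 37, 41}; no ℚ_3-point on the conic.

[3, 13, 17, 23, 37, 41]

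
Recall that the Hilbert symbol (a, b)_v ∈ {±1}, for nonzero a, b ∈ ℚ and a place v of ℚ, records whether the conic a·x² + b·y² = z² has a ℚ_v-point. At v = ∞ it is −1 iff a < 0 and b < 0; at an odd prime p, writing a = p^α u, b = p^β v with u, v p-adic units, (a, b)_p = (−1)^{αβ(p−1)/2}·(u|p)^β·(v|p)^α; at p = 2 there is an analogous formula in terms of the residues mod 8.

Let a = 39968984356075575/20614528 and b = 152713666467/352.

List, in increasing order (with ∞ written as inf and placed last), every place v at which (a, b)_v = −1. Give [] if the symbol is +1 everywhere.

Mod squares: a ≡ 9229946, b ≡ 318274. Check v ∈ {∞, 2, 3, 5, 11, 17, 19, 23, 29, 37}.
v=11: a=11^-5·(≡6), b=11^-1·(≡1) mod 11; (6|11)=-1, (1|11)=+1; (−1)^{-5·-1·5}·(-1)^-1·(+1)^-5 = +1.
v=23: a=23^1·(≡22), b=23^1·(≡5) mod 23; (22|23)=-1, (5|23)=-1; (−1)^{1·1·11}·(-1)^1·(-1)^1 = -1.
v=3: a=3^4·(≡2), b=3^4·(≡1) mod 3; (2|3)=-1, (1|3)=+1; (−1)^{4·4·1}·(-1)^4·(+1)^4 = +1.
v=2: v_2(a)=-7, v_2(b)=-5; units ≡ 5, 1 (mod 8); ε·ε+αω+βω = 0·0+-7·0+-5·1 ≡ 1  ⇒  (a,b)_2 = -1.
v=∞: 9229946 > 0 and 318274 > 0  ⇒  (a,b)_∞ = +1.
v=17: a=17^1·(≡8), b=17^1·(≡6) mod 17; (8|17)=+1, (6|17)=-1; (−1)^{1·1·8}·(+1)^1·(-1)^1 = -1.
v=5: a=5^2·(≡1), b=5^0·(≡1) mod 5; (1|5)=+1, (1|5)=+1; (−1)^{2·0·2}·(+1)^0·(+1)^2 = +1.
v=19: a=19^6·(≡2), b=19^4·(≡4) mod 19; (2|19)=-1, (4|19)=+1; (−1)^{6·4·9}·(-1)^4·(+1)^6 = +1.
v=37: a=37^1·(≡11), b=37^1·(≡23) mod 37; (11|37)=+1, (23|37)=-1; (−1)^{1·1·18}·(+1)^1·(-1)^1 = -1.
v=29: a=29^1·(≡4), b=29^0·(≡28) mod 29; (4|29)=+1, (28|29)=+1; (−1)^{1·0·14}·(+1)^0·(+1)^1 = +1.
|Ram(9229946, 318274)| = 4, even; anisotropic at {2, 17, 23, 37}.

[2, 17, 23, 37]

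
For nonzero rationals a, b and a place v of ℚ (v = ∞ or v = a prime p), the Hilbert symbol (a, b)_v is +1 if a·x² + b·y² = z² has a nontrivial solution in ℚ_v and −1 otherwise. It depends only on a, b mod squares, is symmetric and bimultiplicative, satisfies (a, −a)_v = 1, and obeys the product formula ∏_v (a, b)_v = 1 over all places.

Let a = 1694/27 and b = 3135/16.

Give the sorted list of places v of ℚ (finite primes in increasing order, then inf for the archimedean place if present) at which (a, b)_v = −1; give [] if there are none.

[5, 7]

(a, b) ≡ (42, 3135) mod (ℚ^×)²; places V = {2, 3, 5, 7, 11, 19, ∞}.
(a,b)_7: α=1, u≡3; β=0, v≡3 (mod 7); (3|7)=-1, (3|7)=-1; sign (−1)^0·-1^0·-1^1 = -1.
(a,b)_2: α=1, β=-4; u≡5, v≡7 (mod 8); ε(u)ε(v)=0·1, αω(v)=1·0, βω(u)=-4·1; sum ≡ 0  ⇒  +1.
(a,b)_∞: sgn(42)=+, sgn(3135)=+, so +1.
(a,b)_11: α=2, u≡5; β=1, v≡2 (mod 11); (5|11)=+1, (2|11)=-1; sign (−1)^0·+1^1·-1^2 = +1.
(a,b)_5: α=0, u≡2; β=1, v≡2 (mod 5); (2|5)=-1, (2|5)=-1; sign (−1)^0·-1^1·-1^0 = -1.
(a,b)_19: α=0, u≡17; β=1, v≡2 (mod 19); (17|19)=+1, (2|19)=-1; sign (−1)^0·+1^1·-1^0 = +1.
(a,b)_3: α=-3, u≡2; β=1, v≡1 (mod 3); (2|3)=-1, (1|3)=+1; sign (−1)^1·-1^1·+1^-3 = +1.
|Ram(42, 3135)| = 2, even; anisotropic at {5, 7}.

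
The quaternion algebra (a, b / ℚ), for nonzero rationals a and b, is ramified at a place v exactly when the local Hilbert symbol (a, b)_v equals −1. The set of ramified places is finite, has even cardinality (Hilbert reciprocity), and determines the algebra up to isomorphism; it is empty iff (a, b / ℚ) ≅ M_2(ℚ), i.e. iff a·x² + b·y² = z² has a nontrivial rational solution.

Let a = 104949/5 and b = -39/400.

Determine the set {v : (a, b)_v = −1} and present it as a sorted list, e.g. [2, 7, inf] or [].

(a, b) ≡ (345, -39) mod (ℚ^×)²; places V = {2, 3, 5, 13, 23, ∞}.
(a,b)_∞: sgn(345)=+, sgn(-39)=−, so +1.
(a,b)_3: α=3, u≡1; β=1, v≡2 (mod 3); (1|3)=+1, (2|3)=-1; sign (−1)^1·+1^1·-1^3 = +1.
(a,b)_23: α=1, u≡11; β=0, v≡11 (mod 23); (11|23)=-1, (11|23)=-1; sign (−1)^0·-1^0·-1^1 = -1.
(a,b)_13: α=2, u≡2; β=1, v≡1 (mod 13); (2|13)=-1, (1|13)=+1; sign (−1)^0·-1^1·+1^2 = -1.
(a,b)_5: α=-1, u≡4; β=-2, v≡1 (mod 5); (4|5)=+1, (1|5)=+1; sign (−1)^0·+1^-2·+1^-1 = +1.
(a,b)_2: α=0, β=-4; u≡1, v≡1 (mod 8); ε(u)ε(v)=0·0, αω(v)=0·0, βω(u)=-4·0; sum ≡ 0  ⇒  +1.
Ram(345, -39) = {13, 23}; no ℚ_13-point on the conic.

[13, 23]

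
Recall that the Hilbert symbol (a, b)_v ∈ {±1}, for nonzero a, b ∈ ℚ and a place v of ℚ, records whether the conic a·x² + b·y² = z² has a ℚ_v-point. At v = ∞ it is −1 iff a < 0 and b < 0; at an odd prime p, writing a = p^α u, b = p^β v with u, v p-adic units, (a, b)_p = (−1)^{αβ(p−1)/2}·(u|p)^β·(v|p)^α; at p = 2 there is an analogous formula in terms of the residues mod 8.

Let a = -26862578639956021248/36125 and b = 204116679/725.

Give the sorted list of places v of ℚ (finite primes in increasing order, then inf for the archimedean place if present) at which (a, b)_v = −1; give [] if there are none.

[2, 13, 29, 31]

(a, b) ≡ (-96965, 432419) mod (ℚ^×)²; places V = {2, 3, 5, 11, 13, 17, 29, 31, 37, 41, 43, ∞}.
(a,b)_17: α=-2, u≡7; β=0, v≡10 (mod 17); (7|17)=-1, (10|17)=-1; sign (−1)^0·-1^0·-1^-2 = +1.
(a,b)_13: α=4, u≡2; β=3, v≡10 (mod 13); (2|13)=-1, (10|13)=+1; sign (−1)^0·-1^3·+1^4 = -1.
(a,b)_37: α=2, u≡26; β=1, v≡17 (mod 37); (26|37)=+1, (17|37)=-1; sign (−1)^0·+1^1·-1^2 = +1.
(a,b)_11: α=1, u≡2; β=0, v≡3 (mod 11); (2|11)=-1, (3|11)=+1; sign (−1)^0·-1^0·+1^1 = +1.
(a,b)_3: α=2, u≡1; β=4, v≡2 (mod 3); (1|3)=+1, (2|3)=-1; sign (−1)^0·+1^4·-1^2 = +1.
(a,b)_2: α=12, β=0; u≡3, v≡3 (mod 8); ε(u)ε(v)=1·1, αω(v)=12·1, βω(u)=0·1; sum ≡ 1  ⇒  -1.
(a,b)_41: α=1, u≡30; β=0, v≡36 (mod 41); (30|41)=-1, (36|41)=+1; sign (−1)^0·-1^0·+1^1 = +1.
(a,b)_5: α=-3, u≡3; β=-2, v≡1 (mod 5); (3|5)=-1, (1|5)=+1; sign (−1)^0·-1^-2·+1^-3 = +1.
(a,b)_31: α=2, u≡15; β=1, v≡24 (mod 31); (15|31)=-1, (24|31)=-1; sign (−1)^0·-1^1·-1^2 = -1.
(a,b)_43: α=1, u≡40; β=0, v≡25 (mod 43); (40|43)=+1, (25|43)=+1; sign (−1)^0·+1^0·+1^1 = +1.
(a,b)_29: α=0, u≡11; β=-1, v≡6 (mod 29); (11|29)=-1, (6|29)=+1; sign (−1)^0·-1^-1·+1^0 = -1.
(a,b)_∞: sgn(-96965)=−, sgn(432419)=+, so +1.
|Ram(-96965, 432419)| = 4, even; anisotropic at {2, 13, 29, 31}.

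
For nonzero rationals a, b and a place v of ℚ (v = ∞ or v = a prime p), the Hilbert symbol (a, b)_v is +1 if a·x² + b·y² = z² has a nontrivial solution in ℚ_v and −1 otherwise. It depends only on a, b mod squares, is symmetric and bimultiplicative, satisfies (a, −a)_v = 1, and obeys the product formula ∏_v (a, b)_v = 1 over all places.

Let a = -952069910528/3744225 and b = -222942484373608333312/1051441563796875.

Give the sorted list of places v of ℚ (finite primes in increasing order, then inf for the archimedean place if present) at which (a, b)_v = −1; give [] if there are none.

Mod squares: a ≡ -23, b ≡ -25806. Check v ∈ {∞, 2, 3, 5, 11, 17, 23, 43}.
v=∞: -23 < 0 and -25806 < 0  ⇒  (a,b)_∞ = -1.
v=5: a=5^-2·(≡3), b=5^-6·(≡1) mod 5; (3|5)=-1, (1|5)=+1; (−1)^{-2·-6·2}·(-1)^-6·(+1)^-2 = +1.
v=17: a=17^4·(≡7), b=17^7·(≡3) mod 17; (7|17)=-1, (3|17)=-1; (−1)^{4·7·8}·(-1)^7·(-1)^4 = -1.
v=11: a=11^2·(≡8), b=11^1·(≡8) mod 11; (8|11)=-1, (8|11)=-1; (−1)^{2·1·5}·(-1)^1·(-1)^2 = -1.
v=23: a=23^1·(≡20), b=23^1·(≡20) mod 23; (20|23)=-1, (20|23)=-1; (−1)^{1·1·11}·(-1)^1·(-1)^1 = -1.
v=43: a=43^-2·(≡22), b=43^-4·(≡27) mod 43; (22|43)=-1, (27|43)=-1; (−1)^{-2·-4·21}·(-1)^-4·(-1)^-2 = +1.
v=2: v_2(a)=12, v_2(b)=31; units ≡ 1, 1 (mod 8); ε·ε+αω+βω = 0·0+12·0+31·0 ≡ 0  ⇒  (a,b)_2 = +1.
v=3: a=3^-4·(≡1), b=3^-9·(≡2) mod 3; (1|3)=+1, (2|3)=-1; (−1)^{-4·-9·1}·(+1)^-9·(-1)^-4 = +1.
(-23, -25806 / ℚ) ramifies at {11, 17, 23, ∞}: a division algebra.

[11, 17, 23, inf]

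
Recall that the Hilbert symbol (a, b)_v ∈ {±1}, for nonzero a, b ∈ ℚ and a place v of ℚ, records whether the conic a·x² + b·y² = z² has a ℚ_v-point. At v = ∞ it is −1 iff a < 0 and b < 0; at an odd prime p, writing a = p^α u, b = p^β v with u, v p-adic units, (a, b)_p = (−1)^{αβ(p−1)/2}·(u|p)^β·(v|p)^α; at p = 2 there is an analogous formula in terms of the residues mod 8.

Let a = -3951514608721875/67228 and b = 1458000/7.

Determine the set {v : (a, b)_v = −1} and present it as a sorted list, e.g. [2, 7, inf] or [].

(a, b) ≡ (-1365, 35) mod (ℚ^×)²; places V = {2, 3, 5, 7, 13, 19, ∞}.
(a,b)_13: α=3, u≡9; β=0, v≡9 (mod 13); (9|13)=+1, (9|13)=+1; sign (−1)^0·+1^0·+1^3 = +1.
(a,b)_3: α=13, u≡1; β=6, v≡2 (mod 3); (1|3)=+1, (2|3)=-1; sign (−1)^0·+1^6·-1^13 = -1.
(a,b)_7: α=-5, u≡2; β=-1, v≡5 (mod 7); (2|7)=+1, (5|7)=-1; sign (−1)^1·+1^-1·-1^-5 = +1.
(a,b)_5: α=5, u≡3; β=3, v≡2 (mod 5); (3|5)=-1, (2|5)=-1; sign (−1)^0·-1^3·-1^5 = +1.
(a,b)_19: α=2, u≡14; β=0, v≡5 (mod 19); (14|19)=-1, (5|19)=+1; sign (−1)^0·-1^0·+1^2 = +1.
(a,b)_2: α=-2, β=4; u≡3, v≡3 (mod 8); ε(u)ε(v)=1·1, αω(v)=-2·1, βω(u)=4·1; sum ≡ 1  ⇒  -1.
(a,b)_∞: sgn(-1365)=−, sgn(35)=+, so +1.
(-1365, 35 / ℚ) ramifies at {2, 3}: a division algebra.

[2, 3]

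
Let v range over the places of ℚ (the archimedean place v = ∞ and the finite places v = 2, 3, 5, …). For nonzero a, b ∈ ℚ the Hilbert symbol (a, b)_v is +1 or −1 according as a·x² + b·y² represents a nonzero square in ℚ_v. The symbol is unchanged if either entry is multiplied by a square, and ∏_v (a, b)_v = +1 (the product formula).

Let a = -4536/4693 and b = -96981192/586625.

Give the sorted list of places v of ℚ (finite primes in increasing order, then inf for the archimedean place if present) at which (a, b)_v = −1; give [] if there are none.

Mod squares: a ≡ -182, b ≡ -72930. Check v ∈ {∞, 2, 3, 5, 7, 11, 13, 17, 19}.
v=17: a=17^0·(≡3), b=17^1·(≡14) mod 17; (3|17)=-1, (14|17)=-1; (−1)^{0·1·8}·(-1)^1·(-1)^0 = -1.
v=∞: -182 < 0 and -72930 < 0  ⇒  (a,b)_∞ = -1.
v=11: a=11^0·(≡1), b=11^1·(≡1) mod 11; (1|11)=+1, (1|11)=+1; (−1)^{0·1·5}·(+1)^1·(+1)^0 = +1.
v=2: v_2(a)=3, v_2(b)=3; units ≡ 5, 7 (mod 8); ε·ε+αω+βω = 0·1+3·0+3·1 ≡ 1  ⇒  (a,b)_2 = -1.
v=7: a=7^1·(≡1), b=7^4·(≡3) mod 7; (1|7)=+1, (3|7)=-1; (−1)^{1·4·3}·(+1)^4·(-1)^1 = -1.
v=19: a=19^-2·(≡15), b=19^-2·(≡9) mod 19; (15|19)=-1, (9|19)=+1; (−1)^{-2·-2·9}·(-1)^-2·(+1)^-2 = +1.
v=13: a=13^-1·(≡4), b=13^-1·(≡2) mod 13; (4|13)=+1, (2|13)=-1; (−1)^{-1·-1·6}·(+1)^-1·(-1)^-1 = -1.
v=5: a=5^0·(≡3), b=5^-3·(≡1) mod 5; (3|5)=-1, (1|5)=+1; (−1)^{0·-3·2}·(-1)^-3·(+1)^0 = -1.
v=3: a=3^4·(≡1), b=3^3·(≡2) mod 3; (1|3)=+1, (2|3)=-1; (−1)^{4·3·1}·(+1)^3·(-1)^4 = +1.
Ram(-182, -72930) = {2, 5, 7, 13, 17, ∞}; no ℚ_2-point on the conic.

[2, 5, 7, 13, 17, inf]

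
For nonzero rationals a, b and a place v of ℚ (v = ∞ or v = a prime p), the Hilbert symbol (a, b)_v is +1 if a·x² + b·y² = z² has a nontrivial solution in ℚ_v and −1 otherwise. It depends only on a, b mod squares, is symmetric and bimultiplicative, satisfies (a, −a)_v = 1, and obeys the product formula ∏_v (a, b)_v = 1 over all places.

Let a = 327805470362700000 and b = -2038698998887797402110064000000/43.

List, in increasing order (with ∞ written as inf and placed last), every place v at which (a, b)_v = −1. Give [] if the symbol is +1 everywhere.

[3, 5, 31, 43]

(a, b) ≡ (470270, -32637) mod (ℚ^×)²; places V = {2, 3, 5, 11, 23, 31, 37, 41, 43, ∞}.
(a,b)_41: α=1, u≡21; β=2, v≡9 (mod 41); (21|41)=+1, (9|41)=+1; sign (−1)^0·+1^2·+1^1 = +1.
(a,b)_3: α=2, u≡2; β=5, v≡2 (mod 3); (2|3)=-1, (2|3)=-1; sign (−1)^0·-1^5·-1^2 = -1.
(a,b)_37: α=1, u≡31; β=2, v≡27 (mod 37); (31|37)=-1, (27|37)=+1; sign (−1)^0·-1^2·+1^1 = +1.
(a,b)_31: α=1, u≡22; β=2, v≡15 (mod 31); (22|31)=-1, (15|31)=-1; sign (−1)^0·-1^2·-1^1 = -1.
(a,b)_5: α=5, u≡4; β=6, v≡3 (mod 5); (4|5)=+1, (3|5)=-1; sign (−1)^0·+1^6·-1^5 = -1.
(a,b)_11: α=4, u≡4; β=7, v≡9 (mod 11); (4|11)=+1, (9|11)=+1; sign (−1)^0·+1^7·+1^4 = +1.
(a,b)_23: α=2, u≡18; β=3, v≡22 (mod 23); (18|23)=+1, (22|23)=-1; sign (−1)^0·+1^3·-1^2 = +1.
(a,b)_2: α=5, β=10; u≡7, v≡3 (mod 8); ε(u)ε(v)=1·1, αω(v)=5·1, βω(u)=10·0; sum ≡ 0  ⇒  +1.
(a,b)_43: α=0, u≡29; β=-1, v≡1 (mod 43); (29|43)=-1, (1|43)=+1; sign (−1)^0·-1^-1·+1^0 = -1.
(a,b)_∞: sgn(470270)=+, sgn(-32637)=−, so +1.
Ram(470270, -32637) = {3, 5, 31, 43}; no ℚ_3-point on the conic.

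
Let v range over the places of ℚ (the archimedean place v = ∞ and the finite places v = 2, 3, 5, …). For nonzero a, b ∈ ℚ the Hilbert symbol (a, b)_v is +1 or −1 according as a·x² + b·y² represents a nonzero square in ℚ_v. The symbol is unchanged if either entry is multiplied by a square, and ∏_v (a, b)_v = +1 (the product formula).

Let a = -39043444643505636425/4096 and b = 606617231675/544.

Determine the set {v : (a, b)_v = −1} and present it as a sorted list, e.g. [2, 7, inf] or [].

Mod squares: a ≡ -377, b ≡ 6902. Check v ∈ {∞, 2, 5, 7, 13, 17, 29}.
v=13: a=13^3·(≡10), b=13^2·(≡12) mod 13; (10|13)=+1, (12|13)=+1; (−1)^{3·2·6}·(+1)^2·(+1)^3 = +1.
v=7: a=7^2·(≡4), b=7^1·(≡5) mod 7; (4|7)=+1, (5|7)=-1; (−1)^{2·1·3}·(+1)^1·(-1)^2 = +1.
v=2: v_2(a)=-12, v_2(b)=-5; units ≡ 7, 3 (mod 8); ε·ε+αω+βω = 1·1+-12·1+-5·0 ≡ 1  ⇒  (a,b)_2 = -1.
v=17: a=17^0·(≡3), b=17^-1·(≡16) mod 17; (3|17)=-1, (16|17)=+1; (−1)^{0·-1·8}·(-1)^-1·(+1)^0 = -1.
v=5: a=5^2·(≡3), b=5^2·(≡3) mod 5; (3|5)=-1, (3|5)=-1; (−1)^{2·2·2}·(-1)^2·(-1)^2 = +1.
v=∞: -377 < 0 and 6902 > 0  ⇒  (a,b)_∞ = +1.
v=29: a=29^9·(≡7), b=29^5·(≡9) mod 29; (7|29)=+1, (9|29)=+1; (−1)^{9·5·14}·(+1)^5·(+1)^9 = +1.
|Ram(-377, 6902)| = 2, even; anisotropic at {2, 17}.

[2, 17]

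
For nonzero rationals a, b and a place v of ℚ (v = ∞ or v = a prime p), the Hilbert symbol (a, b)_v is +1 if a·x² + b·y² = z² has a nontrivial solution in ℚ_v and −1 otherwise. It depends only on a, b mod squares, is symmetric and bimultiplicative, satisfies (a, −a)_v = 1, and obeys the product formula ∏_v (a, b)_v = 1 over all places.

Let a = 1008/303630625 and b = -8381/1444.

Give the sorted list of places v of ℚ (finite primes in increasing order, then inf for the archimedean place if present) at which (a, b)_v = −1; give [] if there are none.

Mod squares: a ≡ 7, b ≡ -29. Check v ∈ {∞, 2, 3, 5, 7, 17, 19, 29, 41}.
v=3: a=3^2·(≡1), b=3^0·(≡1) mod 3; (1|3)=+1, (1|3)=+1; (−1)^{2·0·1}·(+1)^0·(+1)^2 = +1.
v=5: a=5^-4·(≡2), b=5^0·(≡1) mod 5; (2|5)=-1, (1|5)=+1; (−1)^{-4·0·2}·(-1)^0·(+1)^-4 = +1.
v=2: v_2(a)=4, v_2(b)=-2; units ≡ 7, 3 (mod 8); ε·ε+αω+βω = 1·1+4·1+-2·0 ≡ 1  ⇒  (a,b)_2 = -1.
v=7: a=7^1·(≡1), b=7^0·(≡6) mod 7; (1|7)=+1, (6|7)=-1; (−1)^{1·0·3}·(+1)^0·(-1)^1 = -1.
v=19: a=19^0·(≡5), b=19^-2·(≡9) mod 19; (5|19)=+1, (9|19)=+1; (−1)^{0·-2·9}·(+1)^-2·(+1)^0 = +1.
v=∞: 7 > 0 and -29 < 0  ⇒  (a,b)_∞ = +1.
v=29: a=29^0·(≡5), b=29^1·(≡24) mod 29; (5|29)=+1, (24|29)=+1; (−1)^{0·1·14}·(+1)^1·(+1)^0 = +1.
v=41: a=41^-2·(≡34), b=41^0·(≡30) mod 41; (34|41)=-1, (30|41)=-1; (−1)^{-2·0·20}·(-1)^0·(-1)^-2 = +1.
v=17: a=17^-2·(≡7), b=17^2·(≡12) mod 17; (7|17)=-1, (12|17)=-1; (−1)^{-2·2·8}·(-1)^2·(-1)^-2 = +1.
|Ram(7, -29)| = 2, even; anisotropic at {2, 7}.

[2, 7]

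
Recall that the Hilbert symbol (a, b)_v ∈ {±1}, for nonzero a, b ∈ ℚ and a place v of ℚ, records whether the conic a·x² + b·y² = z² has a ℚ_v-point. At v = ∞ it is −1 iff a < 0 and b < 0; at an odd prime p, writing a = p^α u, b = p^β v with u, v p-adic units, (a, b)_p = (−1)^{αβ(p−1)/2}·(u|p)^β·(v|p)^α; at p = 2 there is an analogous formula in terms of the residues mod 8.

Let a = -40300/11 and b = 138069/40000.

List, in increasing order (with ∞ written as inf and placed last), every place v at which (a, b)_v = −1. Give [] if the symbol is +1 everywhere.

[11, 31]

Mod squares: a ≡ -4433, b ≡ 29. Check v ∈ {∞, 2, 3, 5, 11, 13, 23, 29, 31}.
v=31: a=31^1·(≡3), b=31^0·(≡15) mod 31; (3|31)=-1, (15|31)=-1; (−1)^{1·0·15}·(-1)^0·(-1)^1 = -1.
v=5: a=5^2·(≡3), b=5^-4·(≡1) mod 5; (3|5)=-1, (1|5)=+1; (−1)^{2·-4·2}·(-1)^-4·(+1)^2 = +1.
v=29: a=29^0·(≡22), b=29^1·(≡7) mod 29; (22|29)=+1, (7|29)=+1; (−1)^{0·1·14}·(+1)^1·(+1)^0 = +1.
v=11: a=11^-1·(≡4), b=11^0·(≡2) mod 11; (4|11)=+1, (2|11)=-1; (−1)^{-1·0·5}·(+1)^0·(-1)^-1 = -1.
v=∞: -4433 < 0 and 29 > 0  ⇒  (a,b)_∞ = +1.
v=2: v_2(a)=2, v_2(b)=-6; units ≡ 7, 5 (mod 8); ε·ε+αω+βω = 1·0+2·1+-6·0 ≡ 0  ⇒  (a,b)_2 = +1.
v=13: a=13^1·(≡3), b=13^0·(≡4) mod 13; (3|13)=+1, (4|13)=+1; (−1)^{1·0·6}·(+1)^0·(+1)^1 = +1.
v=3: a=3^0·(≡1), b=3^2·(≡2) mod 3; (1|3)=+1, (2|3)=-1; (−1)^{0·2·1}·(+1)^2·(-1)^0 = +1.
v=23: a=23^0·(≡8), b=23^2·(≡18) mod 23; (8|23)=+1, (18|23)=+1; (−1)^{0·2·11}·(+1)^2·(+1)^0 = +1.
|Ram(-4433, 29)| = 2, even; anisotropic at {11, 31}.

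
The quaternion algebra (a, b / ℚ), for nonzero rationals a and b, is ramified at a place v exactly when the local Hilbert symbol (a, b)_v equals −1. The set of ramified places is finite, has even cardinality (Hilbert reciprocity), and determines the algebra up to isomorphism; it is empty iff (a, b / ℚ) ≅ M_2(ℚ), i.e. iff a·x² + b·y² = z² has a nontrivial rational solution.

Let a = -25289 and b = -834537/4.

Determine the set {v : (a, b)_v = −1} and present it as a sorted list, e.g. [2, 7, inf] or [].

[2, inf]

(a, b) ≡ (-209, -57) mod (ℚ^×)²; places V = {2, 3, 11, 19, ∞}.
(a,b)_3: α=0, u≡1; β=1, v≡2 (mod 3); (1|3)=+1, (2|3)=-1; sign (−1)^0·+1^1·-1^0 = +1.
(a,b)_11: α=3, u≡3; β=4, v≡5 (mod 11); (3|11)=+1, (5|11)=+1; sign (−1)^0·+1^4·+1^3 = +1.
(a,b)_2: α=0, β=-2; u≡7, v≡7 (mod 8); ε(u)ε(v)=1·1, αω(v)=0·0, βω(u)=-2·0; sum ≡ 1  ⇒  -1.
(a,b)_∞: sgn(-209)=−, sgn(-57)=−, so -1.
(a,b)_19: α=1, u≡18; β=1, v≡6 (mod 19); (18|19)=-1, (6|19)=+1; sign (−1)^1·-1^1·+1^1 = +1.
Ram(-209, -57) = {2, ∞}; no ℚ_2-point on the conic.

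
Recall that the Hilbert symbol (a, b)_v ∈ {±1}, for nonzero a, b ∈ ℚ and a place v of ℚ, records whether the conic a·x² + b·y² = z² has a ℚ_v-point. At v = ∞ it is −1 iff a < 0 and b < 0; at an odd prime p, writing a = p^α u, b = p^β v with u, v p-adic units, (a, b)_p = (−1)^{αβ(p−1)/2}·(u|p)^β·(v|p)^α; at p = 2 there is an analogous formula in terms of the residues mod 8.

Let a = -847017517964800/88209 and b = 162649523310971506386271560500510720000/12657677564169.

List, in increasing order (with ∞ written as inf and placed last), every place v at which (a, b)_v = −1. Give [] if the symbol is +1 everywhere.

[2, 31, 37, 41]

(a, b) ≡ (-1222702, 1553162) mod (ℚ^×)²; places V = {2, 3, 5, 7, 11, 13, 31, 37, 41, 47, ∞}.
(a,b)_41: α=1, u≡24; β=3, v≡39 (mod 41); (24|41)=-1, (39|41)=+1; sign (−1)^0·-1^3·+1^1 = -1.
(a,b)_11: α=-2, u≡9; β=-8, v≡2 (mod 11); (9|11)=+1, (2|11)=-1; sign (−1)^0·+1^-8·-1^-2 = +1.
(a,b)_2: α=9, β=27; u≡1, v≡5 (mod 8); ε(u)ε(v)=0·0, αω(v)=9·1, βω(u)=27·0; sum ≡ 1  ⇒  -1.
(a,b)_37: α=1, u≡6; β=4, v≡29 (mod 37); (6|37)=-1, (29|37)=-1; sign (−1)^0·-1^4·-1^1 = -1.
(a,b)_7: α=2, u≡1; β=0, v≡2 (mod 7); (1|7)=+1, (2|7)=+1; sign (−1)^0·+1^0·+1^2 = +1.
(a,b)_31: α=1, u≡17; β=3, v≡12 (mod 31); (17|31)=-1, (12|31)=-1; sign (−1)^1·-1^3·-1^1 = -1.
(a,b)_3: α=-6, u≡2; β=-10, v≡2 (mod 3); (2|3)=-1, (2|3)=-1; sign (−1)^0·-1^-10·-1^-6 = +1.
(a,b)_13: α=1, u≡3; β=3, v≡3 (mod 13); (3|13)=+1, (3|13)=+1; sign (−1)^0·+1^3·+1^1 = +1.
(a,b)_∞: sgn(-1222702)=−, sgn(1553162)=+, so +1.
(a,b)_47: α=2, u≡14; β=5, v≡26 (mod 47); (14|47)=+1, (26|47)=-1; sign (−1)^0·+1^5·-1^2 = +1.
(a,b)_5: α=2, u≡2; β=4, v≡3 (mod 5); (2|5)=-1, (3|5)=-1; sign (−1)^0·-1^4·-1^2 = +1.
Ram(-1222702, 1553162) = {2, 31, 37, 41}; no ℚ_2-point on the conic.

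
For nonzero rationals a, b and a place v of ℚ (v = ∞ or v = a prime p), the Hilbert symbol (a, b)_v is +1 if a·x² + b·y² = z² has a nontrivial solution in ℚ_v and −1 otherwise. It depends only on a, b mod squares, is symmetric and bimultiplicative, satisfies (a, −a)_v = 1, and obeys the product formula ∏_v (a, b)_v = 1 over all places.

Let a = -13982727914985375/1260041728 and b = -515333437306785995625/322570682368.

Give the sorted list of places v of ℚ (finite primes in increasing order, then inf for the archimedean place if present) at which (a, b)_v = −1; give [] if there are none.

[7, 11, 13, inf]

(a, b) ≡ (-570570, -1254) mod (ℚ^×)²; places V = {2, 3, 5, 7, 11, 13, 19, 37, 43, ∞}.
(a,b)_13: α=1, u≡2; β=2, v≡6 (mod 13); (2|13)=-1, (6|13)=-1; sign (−1)^0·-1^2·-1^1 = -1.
(a,b)_19: α=1, u≡7; β=1, v≡13 (mod 19); (7|19)=+1, (13|19)=-1; sign (−1)^1·+1^1·-1^1 = +1.
(a,b)_7: α=5, u≡6; β=6, v≡5 (mod 7); (6|7)=-1, (5|7)=-1; sign (−1)^0·-1^6·-1^5 = -1.
(a,b)_2: α=-9, β=-17; u≡3, v≡5 (mod 8); ε(u)ε(v)=1·0, αω(v)=-9·1, βω(u)=-17·1; sum ≡ 0  ⇒  +1.
(a,b)_11: α=-3, u≡8; β=-3, v≡6 (mod 11); (8|11)=-1, (6|11)=-1; sign (−1)^1·-1^-3·-1^-3 = -1.
(a,b)_3: α=9, u≡1; β=13, v≡2 (mod 3); (1|3)=+1, (2|3)=-1; sign (−1)^1·+1^13·-1^9 = +1.
(a,b)_5: α=3, u≡4; β=4, v≡4 (mod 5); (4|5)=+1, (4|5)=+1; sign (−1)^0·+1^4·+1^3 = +1.
(a,b)_∞: sgn(-570570)=−, sgn(-1254)=−, so -1.
(a,b)_43: α=-2, u≡4; β=-2, v≡35 (mod 43); (4|43)=+1, (35|43)=+1; sign (−1)^0·+1^-2·+1^-2 = +1.
(a,b)_37: α=2, u≡30; β=2, v≡7 (mod 37); (30|37)=+1, (7|37)=+1; sign (−1)^0·+1^2·+1^2 = +1.
Ram(-570570, -1254) = {7, 11, 13, ∞}; no ℚ_7-point on the conic.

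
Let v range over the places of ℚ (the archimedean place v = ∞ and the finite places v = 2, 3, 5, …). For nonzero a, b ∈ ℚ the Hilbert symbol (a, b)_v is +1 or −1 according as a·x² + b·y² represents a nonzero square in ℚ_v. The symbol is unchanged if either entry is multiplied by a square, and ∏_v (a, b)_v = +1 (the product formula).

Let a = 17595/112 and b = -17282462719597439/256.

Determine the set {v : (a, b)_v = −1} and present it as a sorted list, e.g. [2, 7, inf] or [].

[23, 37]

(a, b) ≡ (13685, -2400671) mod (ℚ^×)²; places V = {2, 3, 5, 7, 13, 17, 23, 31, 37, ∞}.
(a,b)_5: α=1, u≡2; β=0, v≡1 (mod 5); (2|5)=-1, (1|5)=+1; sign (−1)^0·-1^0·+1^1 = +1.
(a,b)_37: α=0, u≡20; β=1, v≡5 (mod 37); (20|37)=-1, (5|37)=-1; sign (−1)^0·-1^1·-1^0 = -1.
(a,b)_23: α=1, u≡21; β=3, v≡11 (mod 23); (21|23)=-1, (11|23)=-1; sign (−1)^1·-1^3·-1^1 = -1.
(a,b)_17: α=1, u≡10; β=2, v≡15 (mod 17); (10|17)=-1, (15|17)=+1; sign (−1)^0·-1^2·+1^1 = +1.
(a,b)_2: α=-4, β=-8; u≡5, v≡1 (mod 8); ε(u)ε(v)=0·0, αω(v)=-4·0, βω(u)=-8·1; sum ≡ 0  ⇒  +1.
(a,b)_13: α=0, u≡4; β=1, v≡8 (mod 13); (4|13)=+1, (8|13)=-1; sign (−1)^0·+1^1·-1^0 = +1.
(a,b)_31: α=0, u≡14; β=3, v≡20 (mod 31); (14|31)=+1, (20|31)=+1; sign (−1)^0·+1^3·+1^0 = +1.
(a,b)_∞: sgn(13685)=+, sgn(-2400671)=−, so +1.
(a,b)_3: α=2, u≡2; β=0, v≡1 (mod 3); (2|3)=-1, (1|3)=+1; sign (−1)^0·-1^0·+1^2 = +1.
(a,b)_7: α=-1, u≡2; β=3, v≡6 (mod 7); (2|7)=+1, (6|7)=-1; sign (−1)^1·+1^3·-1^-1 = +1.
|Ram(13685, -2400671)| = 2, even; anisotropic at {23, 37}.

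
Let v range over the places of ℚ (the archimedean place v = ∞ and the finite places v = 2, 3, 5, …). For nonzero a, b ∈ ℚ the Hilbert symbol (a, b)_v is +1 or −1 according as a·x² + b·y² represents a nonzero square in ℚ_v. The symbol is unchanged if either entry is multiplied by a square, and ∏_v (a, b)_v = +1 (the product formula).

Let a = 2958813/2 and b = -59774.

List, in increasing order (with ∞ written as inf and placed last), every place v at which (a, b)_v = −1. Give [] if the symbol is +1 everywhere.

[2, 13]

(a, b) ≡ (5434, -494) mod (ℚ^×)²; places V = {2, 3, 11, 13, 19, ∞}.
(a,b)_11: α=3, u≡6; β=2, v≡1 (mod 11); (6|11)=-1, (1|11)=+1; sign (−1)^0·-1^2·+1^3 = +1.
(a,b)_3: α=2, u≡1; β=0, v≡1 (mod 3); (1|3)=+1, (1|3)=+1; sign (−1)^0·+1^0·+1^2 = +1.
(a,b)_∞: sgn(5434)=+, sgn(-494)=−, so +1.
(a,b)_19: α=1, u≡11; β=1, v≡8 (mod 19); (11|19)=+1, (8|19)=-1; sign (−1)^1·+1^1·-1^1 = +1.
(a,b)_2: α=-1, β=1; u≡5, v≡1 (mod 8); ε(u)ε(v)=0·0, αω(v)=-1·0, βω(u)=1·1; sum ≡ 1  ⇒  -1.
(a,b)_13: α=1, u≡5; β=1, v≡4 (mod 13); (5|13)=-1, (4|13)=+1; sign (−1)^0·-1^1·+1^1 = -1.
Ram(5434, -494) = {2, 13}; no ℚ_2-point on the conic.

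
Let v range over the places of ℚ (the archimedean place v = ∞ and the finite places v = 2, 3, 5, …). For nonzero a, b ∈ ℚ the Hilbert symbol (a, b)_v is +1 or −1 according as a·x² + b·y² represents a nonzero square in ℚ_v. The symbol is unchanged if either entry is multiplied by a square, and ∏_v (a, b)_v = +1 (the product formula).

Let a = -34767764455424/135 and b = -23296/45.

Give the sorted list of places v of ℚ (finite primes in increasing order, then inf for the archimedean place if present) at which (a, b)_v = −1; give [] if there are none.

(a, b) ≡ (-15015, -455) mod (ℚ^×)²; places V = {2, 3, 5, 7, 11, 13, ∞}.
(a,b)_5: α=-1, u≡3; β=-1, v≡1 (mod 5); (3|5)=-1, (1|5)=+1; sign (−1)^0·-1^-1·+1^-1 = -1.
(a,b)_∞: sgn(-15015)=−, sgn(-455)=−, so -1.
(a,b)_2: α=22, β=8; u≡1, v≡1 (mod 8); ε(u)ε(v)=0·0, αω(v)=22·0, βω(u)=8·0; sum ≡ 0  ⇒  +1.
(a,b)_3: α=-3, u≡2; β=-2, v≡1 (mod 3); (2|3)=-1, (1|3)=+1; sign (−1)^0·-1^-2·+1^-3 = +1.
(a,b)_11: α=1, u≡8; β=0, v≡2 (mod 11); (8|11)=-1, (2|11)=-1; sign (−1)^0·-1^0·-1^1 = -1.
(a,b)_7: α=3, u≡4; β=1, v≡6 (mod 7); (4|7)=+1, (6|7)=-1; sign (−1)^1·+1^1·-1^3 = +1.
(a,b)_13: α=3, u≡7; β=1, v≡9 (mod 13); (7|13)=-1, (9|13)=+1; sign (−1)^0·-1^1·+1^3 = -1.
(-15015, -455 / ℚ) ramifies at {5, 11, 13, ∞}: a division algebra.

[5, 11, 13, inf]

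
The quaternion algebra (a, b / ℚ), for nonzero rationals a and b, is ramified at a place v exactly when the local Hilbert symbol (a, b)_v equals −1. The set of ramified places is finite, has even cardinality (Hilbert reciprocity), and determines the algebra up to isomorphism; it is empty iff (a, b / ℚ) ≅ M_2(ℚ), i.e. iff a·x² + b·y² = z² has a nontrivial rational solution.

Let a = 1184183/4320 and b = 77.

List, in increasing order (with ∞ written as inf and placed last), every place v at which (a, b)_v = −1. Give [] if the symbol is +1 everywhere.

[2, 3, 5, 7]

(a, b) ≡ (4290, 77) mod (ℚ^×)²; places V = {2, 3, 5, 7, 11, 13, ∞}.
(a,b)_∞: sgn(4290)=+, sgn(77)=+, so +1.
(a,b)_13: α=3, u≡8; β=0, v≡12 (mod 13); (8|13)=-1, (12|13)=+1; sign (−1)^0·-1^0·+1^3 = +1.
(a,b)_11: α=1, u≡5; β=1, v≡7 (mod 11); (5|11)=+1, (7|11)=-1; sign (−1)^1·+1^1·-1^1 = +1.
(a,b)_5: α=-1, u≡2; β=0, v≡2 (mod 5); (2|5)=-1, (2|5)=-1; sign (−1)^0·-1^0·-1^-1 = -1.
(a,b)_3: α=-3, u≡2; β=0, v≡2 (mod 3); (2|3)=-1, (2|3)=-1; sign (−1)^0·-1^0·-1^-3 = -1.
(a,b)_2: α=-5, β=0; u≡1, v≡5 (mod 8); ε(u)ε(v)=0·0, αω(v)=-5·1, βω(u)=0·0; sum ≡ 1  ⇒  -1.
(a,b)_7: α=2, u≡3; β=1, v≡4 (mod 7); (3|7)=-1, (4|7)=+1; sign (−1)^0·-1^1·+1^2 = -1.
(4290, 77 / ℚ) ramifies at {2, 3, 5, 7}: a division algebra.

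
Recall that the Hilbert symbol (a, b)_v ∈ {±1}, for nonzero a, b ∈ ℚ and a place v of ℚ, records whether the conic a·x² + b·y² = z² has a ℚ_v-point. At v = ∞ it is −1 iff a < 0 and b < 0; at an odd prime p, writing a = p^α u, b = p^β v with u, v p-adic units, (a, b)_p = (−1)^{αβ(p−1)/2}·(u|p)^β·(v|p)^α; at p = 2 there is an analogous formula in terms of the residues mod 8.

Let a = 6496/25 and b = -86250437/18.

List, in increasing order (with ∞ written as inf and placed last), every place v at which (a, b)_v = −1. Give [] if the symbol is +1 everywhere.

(a, b) ≡ (406, -4186) mod (ℚ^×)²; places V = {2, 3, 5, 7, 13, 23, 29, ∞}.
(a,b)_5: α=-2, u≡1; β=0, v≡1 (mod 5); (1|5)=+1, (1|5)=+1; sign (−1)^0·+1^0·+1^-2 = +1.
(a,b)_2: α=5, β=-1; u≡3, v≡3 (mod 8); ε(u)ε(v)=1·1, αω(v)=5·1, βω(u)=-1·1; sum ≡ 1  ⇒  -1.
(a,b)_23: α=0, u≡5; β=1, v≡6 (mod 23); (5|23)=-1, (6|23)=+1; sign (−1)^0·-1^1·+1^0 = -1.
(a,b)_7: α=1, u≡1; β=3, v≡4 (mod 7); (1|7)=+1, (4|7)=+1; sign (−1)^1·+1^3·+1^1 = -1.
(a,b)_3: α=0, u≡1; β=-2, v≡2 (mod 3); (1|3)=+1, (2|3)=-1; sign (−1)^0·+1^-2·-1^0 = +1.
(a,b)_29: α=1, u≡2; β=2, v≡17 (mod 29); (2|29)=-1, (17|29)=-1; sign (−1)^0·-1^2·-1^1 = -1.
(a,b)_13: α=0, u≡4; β=1, v≡1 (mod 13); (4|13)=+1, (1|13)=+1; sign (−1)^0·+1^1·+1^0 = +1.
(a,b)_∞: sgn(406)=+, sgn(-4186)=−, so +1.
|Ram(406, -4186)| = 4, even; anisotropic at {2, 7, 23, 29}.

[2, 7, 23, 29]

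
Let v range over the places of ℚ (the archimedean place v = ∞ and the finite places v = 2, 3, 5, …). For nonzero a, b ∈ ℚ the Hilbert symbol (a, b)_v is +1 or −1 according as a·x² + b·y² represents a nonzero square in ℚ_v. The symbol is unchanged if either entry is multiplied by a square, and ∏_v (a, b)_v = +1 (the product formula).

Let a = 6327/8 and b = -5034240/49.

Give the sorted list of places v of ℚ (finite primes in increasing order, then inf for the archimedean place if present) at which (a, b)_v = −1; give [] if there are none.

[2, 37]

Mod squares: a ≡ 1406, b ≡ -2185. Check v ∈ {∞, 2, 3, 5, 7, 19, 23, 37}.
v=5: a=5^0·(≡4), b=5^1·(≡3) mod 5; (4|5)=+1, (3|5)=-1; (−1)^{0·1·2}·(+1)^1·(-1)^0 = +1.
v=19: a=19^1·(≡6), b=19^1·(≡3) mod 19; (6|19)=+1, (3|19)=-1; (−1)^{1·1·9}·(+1)^1·(-1)^1 = +1.
v=∞: 1406 > 0 and -2185 < 0  ⇒  (a,b)_∞ = +1.
v=23: a=23^0·(≡6), b=23^1·(≡19) mod 23; (6|23)=+1, (19|23)=-1; (−1)^{0·1·11}·(+1)^1·(-1)^0 = +1.
v=2: v_2(a)=-3, v_2(b)=8; units ≡ 7, 7 (mod 8); ε·ε+αω+βω = 1·1+-3·0+8·0 ≡ 1  ⇒  (a,b)_2 = -1.
v=3: a=3^2·(≡2), b=3^2·(≡2) mod 3; (2|3)=-1, (2|3)=-1; (−1)^{2·2·1}·(-1)^2·(-1)^2 = +1.
v=7: a=7^0·(≡6), b=7^-2·(≡6) mod 7; (6|7)=-1, (6|7)=-1; (−1)^{0·-2·3}·(-1)^-2·(-1)^0 = +1.
v=37: a=37^1·(≡26), b=37^0·(≡23) mod 37; (26|37)=+1, (23|37)=-1; (−1)^{1·0·18}·(+1)^0·(-1)^1 = -1.
|Ram(1406, -2185)| = 2, even; anisotropic at {2, 37}.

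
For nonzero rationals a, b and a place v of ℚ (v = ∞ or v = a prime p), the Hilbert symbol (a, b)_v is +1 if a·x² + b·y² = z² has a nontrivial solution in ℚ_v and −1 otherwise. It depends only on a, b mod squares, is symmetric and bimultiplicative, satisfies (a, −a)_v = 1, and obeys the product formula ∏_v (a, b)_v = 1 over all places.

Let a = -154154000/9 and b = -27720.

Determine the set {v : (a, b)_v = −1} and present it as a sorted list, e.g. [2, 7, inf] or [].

Mod squares: a ≡ -65, b ≡ -770. Check v ∈ {∞, 2, 3, 5, 7, 11, 13}.
v=2: v_2(a)=4, v_2(b)=3; units ≡ 7, 7 (mod 8); ε·ε+αω+βω = 1·1+4·0+3·0 ≡ 1  ⇒  (a,b)_2 = -1.
v=∞: -65 < 0 and -770 < 0  ⇒  (a,b)_∞ = -1.
v=3: a=3^-2·(≡1), b=3^2·(≡1) mod 3; (1|3)=+1, (1|3)=+1; (−1)^{-2·2·1}·(+1)^2·(+1)^-2 = +1.
v=11: a=11^2·(≡1), b=11^1·(≡10) mod 11; (1|11)=+1, (10|11)=-1; (−1)^{2·1·5}·(+1)^1·(-1)^2 = +1.
v=5: a=5^3·(≡2), b=5^1·(≡1) mod 5; (2|5)=-1, (1|5)=+1; (−1)^{3·1·2}·(-1)^1·(+1)^3 = -1.
v=7: a=7^2·(≡5), b=7^1·(≡2) mod 7; (5|7)=-1, (2|7)=+1; (−1)^{2·1·3}·(-1)^1·(+1)^2 = -1.
v=13: a=13^1·(≡6), b=13^0·(≡9) mod 13; (6|13)=-1, (9|13)=+1; (−1)^{1·0·6}·(-1)^0·(+1)^1 = +1.
Ram(-65, -770) = {2, 5, 7, ∞}; no ℚ_2-point on the conic.

[2, 5, 7, inf]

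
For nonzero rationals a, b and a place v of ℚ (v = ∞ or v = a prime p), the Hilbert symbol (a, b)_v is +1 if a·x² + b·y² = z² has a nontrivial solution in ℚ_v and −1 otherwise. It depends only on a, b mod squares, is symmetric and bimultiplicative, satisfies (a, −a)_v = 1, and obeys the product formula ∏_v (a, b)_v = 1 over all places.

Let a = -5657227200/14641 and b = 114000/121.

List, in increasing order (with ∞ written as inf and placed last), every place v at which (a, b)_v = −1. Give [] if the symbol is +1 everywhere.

[3, 5, 19, 31]

Mod squares: a ≡ -392863, b ≡ 285. Check v ∈ {∞, 2, 3, 5, 11, 19, 23, 29, 31}.
v=3: a=3^2·(≡2), b=3^1·(≡2) mod 3; (2|3)=-1, (2|3)=-1; (−1)^{2·1·1}·(-1)^1·(-1)^2 = -1.
v=29: a=29^1·(≡16), b=29^0·(≡6) mod 29; (16|29)=+1, (6|29)=+1; (−1)^{1·0·14}·(+1)^0·(+1)^1 = +1.
v=2: v_2(a)=6, v_2(b)=4; units ≡ 1, 5 (mod 8); ε·ε+αω+βω = 0·0+6·1+4·0 ≡ 0  ⇒  (a,b)_2 = +1.
v=19: a=19^1·(≡13), b=19^1·(≡13) mod 19; (13|19)=-1, (13|19)=-1; (−1)^{1·1·9}·(-1)^1·(-1)^1 = -1.
v=31: a=31^1·(≡21), b=31^0·(≡6) mod 31; (21|31)=-1, (6|31)=-1; (−1)^{1·0·15}·(-1)^0·(-1)^1 = -1.
v=11: a=11^-4·(≡2), b=11^-2·(≡7) mod 11; (2|11)=-1, (7|11)=-1; (−1)^{-4·-2·5}·(-1)^-2·(-1)^-4 = +1.
v=23: a=23^1·(≡3), b=23^0·(≡2) mod 23; (3|23)=+1, (2|23)=+1; (−1)^{1·0·11}·(+1)^0·(+1)^1 = +1.
v=5: a=5^2·(≡2), b=5^3·(≡2) mod 5; (2|5)=-1, (2|5)=-1; (−1)^{2·3·2}·(-1)^3·(-1)^2 = -1.
v=∞: -392863 < 0 and 285 > 0  ⇒  (a,b)_∞ = +1.
Ram(-392863, 285) = {3, 5, 19, 31}; no ℚ_3-point on the conic.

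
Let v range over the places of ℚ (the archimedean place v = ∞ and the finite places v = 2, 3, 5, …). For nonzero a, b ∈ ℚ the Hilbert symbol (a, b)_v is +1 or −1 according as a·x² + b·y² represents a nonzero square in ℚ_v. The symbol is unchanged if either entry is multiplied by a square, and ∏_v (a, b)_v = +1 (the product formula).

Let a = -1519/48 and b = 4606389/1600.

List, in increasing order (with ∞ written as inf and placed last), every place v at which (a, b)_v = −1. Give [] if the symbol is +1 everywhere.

Mod squares: a ≡ -93, b ≡ 56869. Check v ∈ {∞, 2, 3, 5, 7, 29, 31, 37, 53}.
v=37: a=37^0·(≡20), b=37^1·(≡32) mod 37; (20|37)=-1, (32|37)=-1; (−1)^{0·1·18}·(-1)^1·(-1)^0 = -1.
v=2: v_2(a)=-4, v_2(b)=-6; units ≡ 3, 5 (mod 8); ε·ε+αω+βω = 1·0+-4·1+-6·1 ≡ 0  ⇒  (a,b)_2 = +1.
v=∞: -93 < 0 and 56869 > 0  ⇒  (a,b)_∞ = +1.
v=5: a=5^0·(≡2), b=5^-2·(≡1) mod 5; (2|5)=-1, (1|5)=+1; (−1)^{0·-2·2}·(-1)^-2·(+1)^0 = +1.
v=53: a=53^0·(≡7), b=53^1·(≡47) mod 53; (7|53)=+1, (47|53)=+1; (−1)^{0·1·26}·(+1)^1·(+1)^0 = +1.
v=31: a=31^1·(≡19), b=31^0·(≡15) mod 31; (19|31)=+1, (15|31)=-1; (−1)^{1·0·15}·(+1)^0·(-1)^1 = -1.
v=3: a=3^-1·(≡2), b=3^4·(≡1) mod 3; (2|3)=-1, (1|3)=+1; (−1)^{-1·4·1}·(-1)^4·(+1)^-1 = +1.
v=7: a=7^2·(≡3), b=7^0·(≡1) mod 7; (3|7)=-1, (1|7)=+1; (−1)^{2·0·3}·(-1)^0·(+1)^2 = +1.
v=29: a=29^0·(≡4), b=29^1·(≡19) mod 29; (4|29)=+1, (19|29)=-1; (−1)^{0·1·14}·(+1)^1·(-1)^0 = +1.
(-93, 56869 / ℚ) ramifies at {31, 37}: a division algebra.

[31, 37]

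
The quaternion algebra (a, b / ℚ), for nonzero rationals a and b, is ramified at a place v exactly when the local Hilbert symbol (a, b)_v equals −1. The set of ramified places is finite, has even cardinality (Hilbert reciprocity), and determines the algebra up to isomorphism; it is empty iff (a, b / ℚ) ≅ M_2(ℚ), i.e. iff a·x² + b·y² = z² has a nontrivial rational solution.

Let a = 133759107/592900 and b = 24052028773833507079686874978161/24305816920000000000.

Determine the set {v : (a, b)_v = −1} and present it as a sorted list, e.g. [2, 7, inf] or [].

(a, b) ≡ (20387, 428127) mod (ℚ^×)²; places V = {2, 3, 5, 7, 11, 17, 19, 29, 37, ∞}.
(a,b)_2: α=-2, β=-12; u≡3, v≡7 (mod 8); ε(u)ε(v)=1·1, αω(v)=-2·0, βω(u)=-12·1; sum ≡ 1  ⇒  -1.
(a,b)_3: α=8, u≡2; β=23, v≡2 (mod 3); (2|3)=-1, (2|3)=-1; sign (−1)^0·-1^23·-1^8 = -1.
(a,b)_∞: sgn(20387)=+, sgn(428127)=+, so +1.
(a,b)_37: α=1, u≡33; β=3, v≡21 (mod 37); (33|37)=+1, (21|37)=+1; sign (−1)^0·+1^3·+1^1 = +1.
(a,b)_29: α=1, u≡25; β=3, v≡8 (mod 29); (25|29)=+1, (8|29)=-1; sign (−1)^0·+1^3·-1^1 = -1.
(a,b)_19: α=1, u≡7; β=5, v≡15 (mod 19); (7|19)=+1, (15|19)=-1; sign (−1)^1·+1^5·-1^1 = +1.
(a,b)_11: α=-2, u≡4; β=-6, v≡6 (mod 11); (4|11)=+1, (6|11)=-1; sign (−1)^0·+1^-6·-1^-2 = +1.
(a,b)_17: α=0, u≡8; β=4, v≡9 (mod 17); (8|17)=+1, (9|17)=+1; sign (−1)^0·+1^4·+1^0 = +1.
(a,b)_5: α=-2, u≡2; β=-10, v≡2 (mod 5); (2|5)=-1, (2|5)=-1; sign (−1)^0·-1^-10·-1^-2 = +1.
(a,b)_7: α=-2, u≡5; β=-3, v≡2 (mod 7); (5|7)=-1, (2|7)=+1; sign (−1)^0·-1^-3·+1^-2 = -1.
Ram(20387, 428127) = {2, 3, 7, 29}; no ℚ_2-point on the conic.

[2, 3, 7, 29]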